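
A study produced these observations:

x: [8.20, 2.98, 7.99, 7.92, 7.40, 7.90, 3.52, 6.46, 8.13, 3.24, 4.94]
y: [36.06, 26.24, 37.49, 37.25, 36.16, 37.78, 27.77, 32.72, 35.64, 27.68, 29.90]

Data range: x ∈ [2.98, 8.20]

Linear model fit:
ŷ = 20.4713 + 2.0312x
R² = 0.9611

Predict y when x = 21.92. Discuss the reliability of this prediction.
The equation gives ŷ = 64.9952; however x = 21.92 is 13.72 units above the observed range, so this extrapolated value should not be trusted.

Prediction calculation:
ŷ = 20.4713 + 2.0312 × 21.92
ŷ = 64.9952

Reliability:
- Data range: x ∈ [2.98, 8.20]
- Prediction point: x = 21.92 is 13.72 units above the observed range → this is EXTRAPOLATION, not interpolation

Why that matters here:
- The linear relationship may not hold outside the observed range
- Real relationships often flatten, saturate, or turn nonlinear at extremes
- There are no observations near this x to validate the fitted line there

Report the number if required, but flag clearly that it is an extrapolation.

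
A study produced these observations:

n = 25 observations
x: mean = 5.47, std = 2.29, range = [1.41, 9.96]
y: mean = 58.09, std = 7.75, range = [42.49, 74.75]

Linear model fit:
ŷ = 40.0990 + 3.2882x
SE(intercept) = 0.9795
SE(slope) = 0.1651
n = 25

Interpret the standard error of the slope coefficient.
SE(β̂₁) = 0.1651 is the estimated standard deviation of the slope estimate across repeated samples; relative to β̂₁ = 3.2882 that is 5.0%, a precise estimate.

SE(β̂₁) = s / √Sxx, where s is the residual standard deviation and Sxx = Σ(x − x̄)². It is the yardstick for how far β̂₁ = 3.2882 could plausibly be from the true slope.

Relative precision:
- SE / |β̂₁| = 0.1651 / 3.2882 = 5.0%
- Rule of thumb (under 20%: precise; 20% to under 50%: moderately precise; 50% or more: imprecise) → precise

Link to the t-test: t = β̂₁ / SE(β̂₁) = 3.2882 / 0.1651 = 19.9164, the statistic for H₀: β₁ = 0.

What drives SE(β̂₁): wider spread of x values → smaller SE; larger n (here n = 25) → smaller SE.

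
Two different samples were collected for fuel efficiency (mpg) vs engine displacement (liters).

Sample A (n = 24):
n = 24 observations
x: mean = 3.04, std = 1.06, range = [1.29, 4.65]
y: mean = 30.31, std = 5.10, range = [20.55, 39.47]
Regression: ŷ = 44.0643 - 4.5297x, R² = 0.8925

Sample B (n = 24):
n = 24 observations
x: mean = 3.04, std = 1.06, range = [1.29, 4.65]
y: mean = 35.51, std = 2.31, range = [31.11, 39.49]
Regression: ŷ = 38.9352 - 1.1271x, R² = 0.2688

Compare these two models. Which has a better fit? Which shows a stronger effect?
Model A has the better fit (R² = 0.8925 vs 0.2688). Model A shows the stronger effect (|β₁| = 4.5297 vs 1.1271).

Model Comparison:

Goodness of fit (R²):
- Model A: R² = 0.8925 → 89.25% of variance in fuel efficiency explained
- Model B: R² = 0.2688 → 26.88% of variance in fuel efficiency explained
- 0.8925 > 0.2688 → Model A has the better fit

Strength of effect — compare |β₁|:
- Model A: β₁ = -4.5297 → predicted fuel efficiency falls 4.5297 mpg per additional liter of engine displacement
- Model B: β₁ = -1.1271 → predicted fuel efficiency falls 1.1271 mpg per additional liter of engine displacement
- |-4.5297| > |-1.1271| → Model A shows the stronger marginal effect

Note: The two samples could reflect different populations, time periods, or measurement quality.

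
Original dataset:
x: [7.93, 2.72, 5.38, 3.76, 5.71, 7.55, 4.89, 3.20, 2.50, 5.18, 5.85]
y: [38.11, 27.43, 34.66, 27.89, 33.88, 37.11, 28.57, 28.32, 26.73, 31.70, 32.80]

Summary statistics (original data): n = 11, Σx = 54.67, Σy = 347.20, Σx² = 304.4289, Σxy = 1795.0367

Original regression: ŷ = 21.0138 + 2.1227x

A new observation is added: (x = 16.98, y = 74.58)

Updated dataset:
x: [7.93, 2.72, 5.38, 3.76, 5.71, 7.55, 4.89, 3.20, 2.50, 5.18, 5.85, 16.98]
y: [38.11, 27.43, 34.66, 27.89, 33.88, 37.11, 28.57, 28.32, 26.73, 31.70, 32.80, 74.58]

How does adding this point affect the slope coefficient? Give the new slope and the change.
The slope changes from 2.1227 to 3.2923 (change of +1.1696, or +55.1%).

The new point has HIGH LEVERAGE: x = 16.98 is far from the original mean x̄ = 54.67/11 ≈ 4.97 (original range [2.50, 7.93]).

Step 1: Update the sums with the new point (n goes from 11 to 12)
Σx  = 54.67 + 16.98 = 71.65
Σy  = 347.20 + 74.58 = 421.78
Σx² = 304.4289 + 16.98² = 304.4289 + 288.3204 = 592.7493
Σxy = 1795.0367 + 16.98×74.58 = 1795.0367 + 1266.3684 = 3061.4051

Step 2: Recompute the slope with b₁ = (nΣxy − ΣxΣy) / (nΣx² − (Σx)²)
Numerator   = 12×3061.4051 − 71.65×421.78 = 36736.8612 − 30220.5370 = 6516.3242
Denominator = 12×592.7493 − 71.65² = 7112.9916 − 5133.7225 = 1979.2691
b₁(new) = 6516.3242 / 1979.2691 = 3.2923

(Same formula on the original sums: (11×1795.0367 − 54.67×347.20) / (11×304.4289 − 54.67²) = 763.9797 / 359.9090 = 2.1227, matching the given fit.)

Step 3: Change in slope
Δβ₁ = 3.2923 − 2.1227 = +1.1696
Relative change = +1.1696 / 2.1227 × 100% = +55.1%
→ the slope increases when the point is added.

Because the point sits above the extension of the original line at a high-leverage x, it tilts the fit up.
In practice: examine leverage (hᵢ) and Cook's distance rather than deleting it automatically.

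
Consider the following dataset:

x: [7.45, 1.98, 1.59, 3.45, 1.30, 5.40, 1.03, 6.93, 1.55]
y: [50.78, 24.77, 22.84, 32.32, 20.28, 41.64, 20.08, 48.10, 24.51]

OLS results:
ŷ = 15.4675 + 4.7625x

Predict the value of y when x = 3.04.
ŷ = 29.9455

To predict y for x = 3.04, substitute into the regression equation:

ŷ = 15.4675 + 4.7625 × 3.04
ŷ = 15.4675 + 14.4780
ŷ = 29.9455

This is the fitted mean response at that x — an individual observation would come with a wider prediction interval.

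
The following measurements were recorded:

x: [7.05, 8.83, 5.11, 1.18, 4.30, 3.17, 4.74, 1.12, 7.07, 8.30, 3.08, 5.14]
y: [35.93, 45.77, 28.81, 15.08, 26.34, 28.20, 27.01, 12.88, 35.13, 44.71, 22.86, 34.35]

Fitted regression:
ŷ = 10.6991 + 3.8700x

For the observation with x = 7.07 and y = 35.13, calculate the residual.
Residual = -2.9300

The residual is the difference between the actual value and the predicted value:

Residual = y - ŷ

Step 1: Calculate predicted value
ŷ = 10.6991 + 3.8700 × 7.07
ŷ = 38.0600

Step 2: Calculate residual
Residual = 35.13 - 38.0600
Residual = -2.9300

Interpretation: the model overestimates the actual value by 2.9300 at this point (negative residual → observation lies below the fitted line).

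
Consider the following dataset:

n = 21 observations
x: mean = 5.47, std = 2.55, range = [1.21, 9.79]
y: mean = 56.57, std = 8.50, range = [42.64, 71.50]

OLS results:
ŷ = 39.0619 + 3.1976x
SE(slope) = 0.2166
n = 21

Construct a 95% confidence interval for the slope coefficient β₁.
The 95% CI for β₁ is (2.7443, 3.6509)

Confidence interval for the slope:

The 95% CI for β₁ is: β̂₁ ± t*(α/2, n-2) × SE(β̂₁)

Step 1: Find critical t-value
- Confidence level = 0.95
- Degrees of freedom = n - 2 = 21 - 2 = 19
- t*(α/2, 19) = 2.0930

Step 2: Calculate margin of error
Margin = 2.0930 × 0.2166 = 0.4533

Step 3: Construct interval
CI = 3.1976 ± 0.4533
CI = (2.7443, 3.6509)

Interpretation: each one-unit increase in x is associated with a change in mean y of between 2.7443 and 3.6509, with 95% confidence.
Both endpoints are positive, so the data support a genuinely positive slope at this confidence level.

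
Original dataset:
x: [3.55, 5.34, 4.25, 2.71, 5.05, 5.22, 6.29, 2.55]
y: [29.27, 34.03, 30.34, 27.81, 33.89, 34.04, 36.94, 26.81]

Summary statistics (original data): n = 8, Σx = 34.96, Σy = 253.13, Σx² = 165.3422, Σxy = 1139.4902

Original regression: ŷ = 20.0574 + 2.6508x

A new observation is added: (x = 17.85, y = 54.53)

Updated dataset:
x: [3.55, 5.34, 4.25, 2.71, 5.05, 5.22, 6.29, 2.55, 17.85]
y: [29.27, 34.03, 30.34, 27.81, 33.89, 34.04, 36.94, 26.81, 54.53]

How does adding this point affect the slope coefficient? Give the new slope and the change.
The slope changes from 2.6508 to 1.7668 (change of -0.8840, or -33.3%).

The new point has HIGH LEVERAGE: x = 17.85 is far from the original mean x̄ = 34.96/8 ≈ 4.37 (original range [2.55, 6.29]).

Step 1: Update the sums with the new point (n goes from 8 to 9)
Σx  = 34.96 + 17.85 = 52.81
Σy  = 253.13 + 54.53 = 307.66
Σx² = 165.3422 + 17.85² = 165.3422 + 318.6225 = 483.9647
Σxy = 1139.4902 + 17.85×54.53 = 1139.4902 + 973.3605 = 2112.8507

Step 2: Recompute the slope with b₁ = (nΣxy − ΣxΣy) / (nΣx² − (Σx)²)
Numerator   = 9×2112.8507 − 52.81×307.66 = 19015.6563 − 16247.5246 = 2768.1317
Denominator = 9×483.9647 − 52.81² = 4355.6823 − 2788.8961 = 1566.7862
b₁(new) = 2768.1317 / 1566.7862 = 1.7668

(Same formula on the original sums: (8×1139.4902 − 34.96×253.13) / (8×165.3422 − 34.96²) = 266.4968 / 100.5360 = 2.6508, matching the given fit.)

Step 3: Change in slope
Δβ₁ = 1.7668 − 2.6508 = -0.8840
Relative change = -0.8840 / 2.6508 × 100% = -33.3%
→ the slope decreases when the point is added.

A high-leverage point only changes the slope if it is off the original line; here y = 54.53 is below the original trend, so the slope decreases.
In practice: examine leverage (hᵢ) and Cook's distance rather than deleting it automatically.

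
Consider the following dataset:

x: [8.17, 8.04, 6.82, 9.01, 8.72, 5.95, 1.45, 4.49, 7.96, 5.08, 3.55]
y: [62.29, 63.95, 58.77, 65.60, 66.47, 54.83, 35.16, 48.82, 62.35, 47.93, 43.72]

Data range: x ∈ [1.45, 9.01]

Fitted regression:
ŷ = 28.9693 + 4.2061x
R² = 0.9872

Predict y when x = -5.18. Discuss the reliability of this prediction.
ŷ = 7.1817 (extrapolation — x = -5.18 lies outside [1.45, 9.01], so reliability is low).

Prediction calculation:
ŷ = 28.9693 + 4.2061 × (-5.18)
ŷ = 7.1817

Reliability:
- Data range: x ∈ [1.45, 9.01]
- Prediction point: x = -5.18 is 6.63 units below the observed range → this is EXTRAPOLATION, not interpolation

Why that matters here:
- R² describes fit only over the sampled x values; it says nothing about behaviour beyond them
- The linear relationship may not hold outside the observed range

The R² = 0.9872 only validates the fit within [1.45, 9.01]; treat ŷ = 7.1817 with caution.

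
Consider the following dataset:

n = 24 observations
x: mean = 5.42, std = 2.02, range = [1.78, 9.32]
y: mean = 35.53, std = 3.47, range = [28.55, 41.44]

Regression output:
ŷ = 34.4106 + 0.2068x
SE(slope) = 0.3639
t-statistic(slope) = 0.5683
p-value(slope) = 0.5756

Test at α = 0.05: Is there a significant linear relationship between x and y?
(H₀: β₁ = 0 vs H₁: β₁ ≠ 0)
Fail to reject H₀: p-value = 0.5756 ≥ α = 0.05. The linear relationship is not significant at the 5% level.

Hypothesis test for the slope coefficient:

H₀: β₁ = 0 (no linear relationship)
H₁: β₁ ≠ 0 (linear relationship exists)

Test statistic: t = β̂₁ / SE(β̂₁) = 0.2068 / 0.3639 = 0.5683

p = 0.5756: how often a slope estimate this far from 0 (in SE units) would arise by chance if β₁ were truly 0.

Decision rule: reject H₀ if p-value < α.
p-value = 0.5756 ≥ α = 0.05 → fail to reject H₀.

At α = 0.05 the data do not provide convincing evidence of a nonzero slope.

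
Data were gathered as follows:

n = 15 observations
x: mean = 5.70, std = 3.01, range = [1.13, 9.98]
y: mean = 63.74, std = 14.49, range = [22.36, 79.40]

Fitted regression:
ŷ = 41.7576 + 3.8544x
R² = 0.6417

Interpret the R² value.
R² = 0.6417 means 64.17% of the variation in y is explained by the linear relationship with x. This indicates a moderate fit.

R² = 1 − SS_res/SS_tot compares the residual scatter to the total scatter of y about its mean.

Here R² = 0.6417:
- Explained: 64.17% of the variation in y
- Unexplained (residual): 100% − 64.17% = 35.83%
- Rule of thumb (below 0.3 weak; 0.3 to below 0.7 moderate; 0.7 and above strong) → moderate

Note: R² says nothing about causation, and a high R² does not by itself mean the linear form is appropriate — check the residuals.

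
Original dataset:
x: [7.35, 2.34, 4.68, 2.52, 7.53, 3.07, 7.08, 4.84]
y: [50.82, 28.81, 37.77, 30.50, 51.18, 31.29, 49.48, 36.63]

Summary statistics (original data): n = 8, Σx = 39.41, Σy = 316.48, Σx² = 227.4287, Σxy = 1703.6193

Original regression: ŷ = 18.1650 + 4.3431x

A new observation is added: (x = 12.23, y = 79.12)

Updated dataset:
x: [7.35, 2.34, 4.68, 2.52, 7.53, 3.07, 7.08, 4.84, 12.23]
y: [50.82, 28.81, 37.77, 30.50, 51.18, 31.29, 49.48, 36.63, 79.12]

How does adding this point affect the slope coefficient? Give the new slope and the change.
The slope changes from 4.3431 to 4.9737 (change of +0.6306, or +14.5%).

x = 12.23 lies well outside the original x-range [2.34, 7.53] (x̄ ≈ 4.93), so this observation has high leverage and can move the slope substantially.

Step 1: Update the sums with the new point (n goes from 8 to 9)
Σx  = 39.41 + 12.23 = 51.64
Σy  = 316.48 + 79.12 = 395.60
Σx² = 227.4287 + 12.23² = 227.4287 + 149.5729 = 377.0016
Σxy = 1703.6193 + 12.23×79.12 = 1703.6193 + 967.6376 = 2671.2569

Step 2: Recompute the slope with b₁ = (nΣxy − ΣxΣy) / (nΣx² − (Σx)²)
Numerator   = 9×2671.2569 − 51.64×395.60 = 24041.3121 − 20428.7840 = 3612.5281
Denominator = 9×377.0016 − 51.64² = 3393.0144 − 2666.6896 = 726.3248
b₁(new) = 3612.5281 / 726.3248 = 4.9737

(Same formula on the original sums: (8×1703.6193 − 39.41×316.48) / (8×227.4287 − 39.41²) = 1156.4776 / 266.2815 = 4.3431, matching the given fit.)

Step 3: Change in slope
Δβ₁ = 4.9737 − 4.3431 = +0.6306
Relative change = +0.6306 / 4.3431 × 100% = +14.5%
→ the slope increases when the point is added.

A high-leverage point only changes the slope if it is off the original line; here y = 79.12 is above the original trend, so the slope increases.
In practice: investigate whether it comes from the same population as the rest of the sample; refit with and without it and report both if conclusions differ.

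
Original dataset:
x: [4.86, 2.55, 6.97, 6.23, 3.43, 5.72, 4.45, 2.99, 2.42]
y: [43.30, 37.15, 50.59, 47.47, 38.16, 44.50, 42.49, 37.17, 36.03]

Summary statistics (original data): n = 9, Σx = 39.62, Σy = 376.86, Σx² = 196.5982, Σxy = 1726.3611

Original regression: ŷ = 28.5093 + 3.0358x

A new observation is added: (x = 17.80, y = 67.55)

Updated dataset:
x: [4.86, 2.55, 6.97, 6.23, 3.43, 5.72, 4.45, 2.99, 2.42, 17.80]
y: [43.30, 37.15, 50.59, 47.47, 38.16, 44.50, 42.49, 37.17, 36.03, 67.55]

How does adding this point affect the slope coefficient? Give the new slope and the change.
The slope changes from 3.0358 to 2.0516 (change of -0.9842, or -32.4%).

The new point has HIGH LEVERAGE: x = 17.80 is far from the original mean x̄ = 39.62/9 ≈ 4.40 (original range [2.42, 6.97]).

Step 1: Update the sums with the new point (n goes from 9 to 10)
Σx  = 39.62 + 17.80 = 57.42
Σy  = 376.86 + 67.55 = 444.41
Σx² = 196.5982 + 17.80² = 196.5982 + 316.8400 = 513.4382
Σxy = 1726.3611 + 17.80×67.55 = 1726.3611 + 1202.3900 = 2928.7511

Step 2: Recompute the slope with b₁ = (nΣxy − ΣxΣy) / (nΣx² − (Σx)²)
Numerator   = 10×2928.7511 − 57.42×444.41 = 29287.5110 − 25518.0222 = 3769.4888
Denominator = 10×513.4382 − 57.42² = 5134.3820 − 3297.0564 = 1837.3256
b₁(new) = 3769.4888 / 1837.3256 = 2.0516

(Same formula on the original sums: (9×1726.3611 − 39.62×376.86) / (9×196.5982 − 39.62²) = 606.0567 / 199.6394 = 3.0358, matching the given fit.)

Step 3: Change in slope
Δβ₁ = 2.0516 − 3.0358 = -0.9842
Relative change = -0.9842 / 3.0358 × 100% = -32.4%
→ the slope decreases when the point is added.

A high-leverage point only changes the slope if it is off the original line; here y = 67.55 is below the original trend, so the slope decreases.
In practice: refit with and without it and report both if conclusions differ.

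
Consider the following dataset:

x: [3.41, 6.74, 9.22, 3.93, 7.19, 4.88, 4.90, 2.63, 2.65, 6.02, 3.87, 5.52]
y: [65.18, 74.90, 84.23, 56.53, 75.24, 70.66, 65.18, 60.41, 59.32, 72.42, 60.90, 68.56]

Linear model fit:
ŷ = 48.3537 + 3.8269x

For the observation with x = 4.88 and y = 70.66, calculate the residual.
Residual = 3.6310

The residual is the difference between the actual value and the predicted value:

Residual = y - ŷ

Step 1: Calculate predicted value
ŷ = 48.3537 + 3.8269 × 4.88
ŷ = 67.0290

Step 2: Calculate residual
Residual = 70.66 - 67.0290
Residual = 3.6310

Interpretation: the model underestimates the actual value by 3.6310 at this point (positive residual → observation lies above the fitted line).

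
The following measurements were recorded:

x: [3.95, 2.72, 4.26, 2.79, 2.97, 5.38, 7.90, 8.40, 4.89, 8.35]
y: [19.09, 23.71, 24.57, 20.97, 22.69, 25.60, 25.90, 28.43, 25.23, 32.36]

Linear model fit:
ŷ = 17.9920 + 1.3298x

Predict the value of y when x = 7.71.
ŷ = 28.2448

x = 7.71 lies inside the observed range [2.72, 8.40], so the fitted equation applies directly:

ŷ = 17.9920 + 1.3298 × 7.71
ŷ = 17.9920 + 10.2528
ŷ = 28.2448

This is a point prediction; actual observations scatter around it by roughly the residual standard deviation.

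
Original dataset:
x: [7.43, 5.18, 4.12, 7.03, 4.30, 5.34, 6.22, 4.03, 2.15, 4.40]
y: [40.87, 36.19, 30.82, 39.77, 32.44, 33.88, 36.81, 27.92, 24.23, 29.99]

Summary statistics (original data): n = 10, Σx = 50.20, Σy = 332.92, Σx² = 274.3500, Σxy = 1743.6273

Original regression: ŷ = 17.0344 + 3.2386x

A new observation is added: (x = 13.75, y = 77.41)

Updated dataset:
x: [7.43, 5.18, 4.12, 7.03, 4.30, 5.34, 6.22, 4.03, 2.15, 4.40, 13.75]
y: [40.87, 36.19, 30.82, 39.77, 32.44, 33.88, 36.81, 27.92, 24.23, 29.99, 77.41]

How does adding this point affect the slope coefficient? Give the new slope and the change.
New slope β₁ = 4.6110 versus 3.2386 before: a change of +1.3724 (+42.4%).

x = 13.75 lies well outside the original x-range [2.15, 7.43] (x̄ ≈ 5.02), so this observation has high leverage and can move the slope substantially.

Step 1: Update the sums with the new point (n goes from 10 to 11)
Σx  = 50.20 + 13.75 = 63.95
Σy  = 332.92 + 77.41 = 410.33
Σx² = 274.3500 + 13.75² = 274.3500 + 189.0625 = 463.4125
Σxy = 1743.6273 + 13.75×77.41 = 1743.6273 + 1064.3875 = 2808.0148

Step 2: Recompute the slope with b₁ = (nΣxy − ΣxΣy) / (nΣx² − (Σx)²)
Numerator   = 11×2808.0148 − 63.95×410.33 = 30888.1628 − 26240.6035 = 4647.5593
Denominator = 11×463.4125 − 63.95² = 5097.5375 − 4089.6025 = 1007.9350
b₁(new) = 4647.5593 / 1007.9350 = 4.6110

(Same formula on the original sums: (10×1743.6273 − 50.20×332.92) / (10×274.3500 − 50.20²) = 723.6890 / 223.4600 = 3.2386, matching the given fit.)

Step 3: Change in slope
Δβ₁ = 4.6110 − 3.2386 = +1.3724
Relative change = +1.3724 / 3.2386 × 100% = +42.4%
→ the slope increases when the point is added.

A high-leverage point only changes the slope if it is off the original line; here y = 77.41 is above the original trend, so the slope increases.
In practice: check such a point for data-entry or measurement error.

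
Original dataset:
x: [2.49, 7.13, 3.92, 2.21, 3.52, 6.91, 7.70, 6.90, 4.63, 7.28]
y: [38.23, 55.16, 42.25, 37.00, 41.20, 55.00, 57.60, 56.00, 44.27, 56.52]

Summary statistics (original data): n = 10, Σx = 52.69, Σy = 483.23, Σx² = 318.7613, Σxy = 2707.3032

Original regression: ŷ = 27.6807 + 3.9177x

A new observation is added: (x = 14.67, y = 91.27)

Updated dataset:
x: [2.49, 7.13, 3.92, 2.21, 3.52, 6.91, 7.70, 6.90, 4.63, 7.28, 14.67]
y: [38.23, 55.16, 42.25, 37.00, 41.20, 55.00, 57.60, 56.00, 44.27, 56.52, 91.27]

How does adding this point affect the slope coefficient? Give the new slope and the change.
Adding the point moves β₁ from 3.9177 to 4.3480, i.e. it increases by 0.4303 (+11.0%).

x = 14.67 lies well outside the original x-range [2.21, 7.70] (x̄ ≈ 5.27), so this observation has high leverage and can move the slope substantially.

Step 1: Update the sums with the new point (n goes from 10 to 11)
Σx  = 52.69 + 14.67 = 67.36
Σy  = 483.23 + 91.27 = 574.50
Σx² = 318.7613 + 14.67² = 318.7613 + 215.2089 = 533.9702
Σxy = 2707.3032 + 14.67×91.27 = 2707.3032 + 1338.9309 = 4046.2341

Step 2: Recompute the slope with b₁ = (nΣxy − ΣxΣy) / (nΣx² − (Σx)²)
Numerator   = 11×4046.2341 − 67.36×574.50 = 44508.5751 − 38698.3200 = 5810.2551
Denominator = 11×533.9702 − 67.36² = 5873.6722 − 4537.3696 = 1336.3026
b₁(new) = 5810.2551 / 1336.3026 = 4.3480

(Same formula on the original sums: (10×2707.3032 − 52.69×483.23) / (10×318.7613 − 52.69²) = 1611.6433 / 411.3769 = 3.9177, matching the given fit.)

Step 3: Change in slope
Δβ₁ = 4.3480 − 3.9177 = +0.4303
Relative change = +0.4303 / 3.9177 × 100% = +11.0%
→ the slope increases when the point is added.

A high-leverage point only changes the slope if it is off the original line; here y = 91.27 is above the original trend, so the slope increases.
In practice: check such a point for data-entry or measurement error; examine leverage (hᵢ) and Cook's distance rather than deleting it automatically.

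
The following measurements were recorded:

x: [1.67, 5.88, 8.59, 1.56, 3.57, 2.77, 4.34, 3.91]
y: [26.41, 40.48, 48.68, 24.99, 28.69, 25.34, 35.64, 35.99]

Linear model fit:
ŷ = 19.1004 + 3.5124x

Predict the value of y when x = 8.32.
ŷ = 48.3236

Plug x = 8.32 into the fitted line:

ŷ = 19.1004 + 3.5124 × 8.32
ŷ = 19.1004 + 29.2232
ŷ = 48.3236

This is the fitted mean response at that x — an individual observation would come with a wider prediction interval.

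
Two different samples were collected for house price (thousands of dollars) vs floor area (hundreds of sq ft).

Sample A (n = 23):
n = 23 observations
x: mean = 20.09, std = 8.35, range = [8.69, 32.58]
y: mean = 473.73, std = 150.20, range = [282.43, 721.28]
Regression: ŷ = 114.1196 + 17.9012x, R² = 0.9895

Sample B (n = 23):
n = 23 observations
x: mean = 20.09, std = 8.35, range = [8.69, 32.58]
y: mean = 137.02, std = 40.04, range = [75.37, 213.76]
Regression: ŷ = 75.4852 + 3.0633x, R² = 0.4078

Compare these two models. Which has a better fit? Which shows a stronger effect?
Model A has the better fit (R² = 0.9895 vs 0.4078). Model A shows the stronger effect (|β₁| = 17.9012 vs 3.0633).

Model Comparison:

Which explains more variance? (R²)
- Model A: R² = 0.9895 → 98.95% of variance in house price explained
- Model B: R² = 0.4078 → 40.78% of variance in house price explained
- 0.9895 > 0.4078 → Model A has the better fit

Strength of effect — compare |β₁|:
- Model A: β₁ = 17.9012 → predicted house price rises 17.9012 thousand dollars per additional hundred sq ft of floor area
- Model B: β₁ = 3.0633 → predicted house price rises 3.0633 thousand dollars per additional hundred sq ft of floor area
- |17.9012| > |3.0633| → Model A shows the stronger marginal effect

Note: A steeper slope doesn't make a better model if the scatter around the line is large.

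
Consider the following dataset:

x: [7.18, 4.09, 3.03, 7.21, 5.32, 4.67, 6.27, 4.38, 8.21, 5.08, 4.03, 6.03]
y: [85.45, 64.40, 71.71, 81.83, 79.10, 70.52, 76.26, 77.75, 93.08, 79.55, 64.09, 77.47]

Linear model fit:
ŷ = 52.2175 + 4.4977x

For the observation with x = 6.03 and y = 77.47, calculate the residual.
Residual = -1.8686

The residual is the difference between the actual value and the predicted value:

Residual = y - ŷ

Step 1: Calculate predicted value
ŷ = 52.2175 + 4.4977 × 6.03
ŷ = 79.3386

Step 2: Calculate residual
Residual = 77.47 - 79.3386
Residual = -1.8686

Interpretation: the model overestimates the actual value by 1.8686 at this point (negative residual → observation lies below the fitted line).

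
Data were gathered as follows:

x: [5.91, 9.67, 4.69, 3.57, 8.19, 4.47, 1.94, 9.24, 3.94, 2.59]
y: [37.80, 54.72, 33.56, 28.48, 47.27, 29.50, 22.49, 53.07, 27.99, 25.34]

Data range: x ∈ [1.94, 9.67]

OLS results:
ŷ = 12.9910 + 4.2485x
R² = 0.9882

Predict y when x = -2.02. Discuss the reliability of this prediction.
ŷ = 4.4090 (extrapolation — x = -2.02 lies outside [1.94, 9.67], so reliability is low).

Prediction calculation:
ŷ = 12.9910 + 4.2485 × (-2.02)
ŷ = 4.4090

Reliability:
- Data range: x ∈ [1.94, 9.67]
- Prediction point: x = -2.02 is 3.96 units below the observed range → this is EXTRAPOLATION, not interpolation

Why that matters here:
- The linear relationship may not hold outside the observed range
- There are no observations near this x to validate the fitted line there

A defensible statement: 'if the linear trend continued to x = -2.02, y would be about 4.4090' — the premise is untested.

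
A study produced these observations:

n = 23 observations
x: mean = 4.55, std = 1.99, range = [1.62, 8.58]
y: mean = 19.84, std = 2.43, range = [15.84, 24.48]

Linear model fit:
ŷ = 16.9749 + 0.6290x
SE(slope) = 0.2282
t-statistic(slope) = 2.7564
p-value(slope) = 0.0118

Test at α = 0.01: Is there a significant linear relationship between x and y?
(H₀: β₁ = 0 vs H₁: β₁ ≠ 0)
p-value = 0.0118 ≥ α = 0.01, so we fail to reject H₀. The relationship is not significant.

Hypothesis test for the slope coefficient:

H₀: β₁ = 0 (no linear relationship)
H₁: β₁ ≠ 0 (linear relationship exists)

Test statistic: t = β̂₁ / SE(β̂₁) = 0.6290 / 0.2282 = 2.7564

p = 0.0118: how often a slope estimate this far from 0 (in SE units) would arise by chance if β₁ were truly 0.

Decision rule: reject H₀ if p-value < α.
p-value = 0.0118 ≥ α = 0.01 → fail to reject H₀.

Conclusion: the linear association between x and y is not significant at the 1% level.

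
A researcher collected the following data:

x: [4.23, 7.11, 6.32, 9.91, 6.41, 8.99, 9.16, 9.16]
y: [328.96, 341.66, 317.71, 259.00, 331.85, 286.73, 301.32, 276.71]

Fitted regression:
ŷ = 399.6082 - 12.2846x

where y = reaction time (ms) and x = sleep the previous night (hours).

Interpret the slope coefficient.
For each additional hour of sleep, predicted reaction time decreases by approximately 12.2846 ms.

The slope β₁ = -12.2846 gives the rate at which the fitted reaction time changes with sleep.

Interpretation:
- Sleep up by 1 hour → predicted reaction time decreases by 12.2846 ms
- The effect is assumed constant over the observed range of x (linearity)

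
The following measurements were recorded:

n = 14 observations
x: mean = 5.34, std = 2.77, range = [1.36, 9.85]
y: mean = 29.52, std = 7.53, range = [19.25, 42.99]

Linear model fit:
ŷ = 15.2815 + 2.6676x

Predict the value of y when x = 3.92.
ŷ = 25.7385

x = 3.92 lies inside the observed range [1.36, 9.85], so the fitted equation applies directly:

ŷ = 15.2815 + 2.6676 × 3.92
ŷ = 15.2815 + 10.4570
ŷ = 25.7385

This is a point prediction; actual observations scatter around it by roughly the residual standard deviation.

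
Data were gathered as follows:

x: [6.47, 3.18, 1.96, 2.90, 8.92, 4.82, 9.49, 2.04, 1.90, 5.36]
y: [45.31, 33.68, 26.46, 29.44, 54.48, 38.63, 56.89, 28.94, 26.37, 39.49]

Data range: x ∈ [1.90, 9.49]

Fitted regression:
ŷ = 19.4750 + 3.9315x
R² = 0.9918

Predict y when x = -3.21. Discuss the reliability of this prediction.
ŷ = 6.8549, but this is extrapolation (below the data range [1.90, 9.49]) and may be unreliable.

Prediction calculation:
ŷ = 19.4750 + 3.9315 × (-3.21)
ŷ = 6.8549

Reliability:
- Data range: x ∈ [1.90, 9.49]
- Prediction point: x = -3.21 is 5.11 units below the observed range → this is EXTRAPOLATION, not interpolation

Why that matters here:
- Real relationships often flatten, saturate, or turn nonlinear at extremes
- The linear relationship may not hold outside the observed range
- The standard error of prediction grows with (x − x̄)², and x = -3.21 is far from x̄ = 4.70

The R² = 0.9918 only validates the fit within [1.90, 9.49]; treat ŷ = 6.8549 with caution.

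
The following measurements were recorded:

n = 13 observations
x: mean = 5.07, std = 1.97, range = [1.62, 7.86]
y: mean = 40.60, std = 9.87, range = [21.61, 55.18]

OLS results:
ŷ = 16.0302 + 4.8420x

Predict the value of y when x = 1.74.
ŷ = 24.4553

Plug x = 1.74 into the fitted line:

ŷ = 16.0302 + 4.8420 × 1.74
ŷ = 16.0302 + 8.4251
ŷ = 24.4553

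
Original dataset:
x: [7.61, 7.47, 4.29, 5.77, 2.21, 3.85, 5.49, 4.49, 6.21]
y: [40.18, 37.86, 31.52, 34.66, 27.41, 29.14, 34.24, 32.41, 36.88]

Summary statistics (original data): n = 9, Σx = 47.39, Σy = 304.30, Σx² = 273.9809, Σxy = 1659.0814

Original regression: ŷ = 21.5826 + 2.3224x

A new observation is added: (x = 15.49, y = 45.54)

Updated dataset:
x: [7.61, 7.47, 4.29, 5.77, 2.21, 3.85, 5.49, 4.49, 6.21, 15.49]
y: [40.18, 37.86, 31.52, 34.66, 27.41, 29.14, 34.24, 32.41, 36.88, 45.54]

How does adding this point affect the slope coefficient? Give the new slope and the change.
New slope β₁ = 1.3895 versus 2.3224 before: a change of -0.9329 (-40.2%).

The new point has HIGH LEVERAGE: x = 15.49 is far from the original mean x̄ = 47.39/9 ≈ 5.27 (original range [2.21, 7.61]).

Step 1: Update the sums with the new point (n goes from 9 to 10)
Σx  = 47.39 + 15.49 = 62.88
Σy  = 304.30 + 45.54 = 349.84
Σx² = 273.9809 + 15.49² = 273.9809 + 239.9401 = 513.9210
Σxy = 1659.0814 + 15.49×45.54 = 1659.0814 + 705.4146 = 2364.4960

Step 2: Recompute the slope with b₁ = (nΣxy − ΣxΣy) / (nΣx² − (Σx)²)
Numerator   = 10×2364.4960 − 62.88×349.84 = 23644.9600 − 21997.9392 = 1647.0208
Denominator = 10×513.9210 − 62.88² = 5139.2100 − 3953.8944 = 1185.3156
b₁(new) = 1647.0208 / 1185.3156 = 1.3895

(Same formula on the original sums: (9×1659.0814 − 47.39×304.30) / (9×273.9809 − 47.39²) = 510.9556 / 220.0160 = 2.3224, matching the given fit.)

Step 3: Change in slope
Δβ₁ = 1.3895 − 2.3224 = -0.9329
Relative change = -0.9329 / 2.3224 × 100% = -40.2%
→ the slope decreases when the point is added.

Because the point sits below the extension of the original line at a high-leverage x, it tilts the fit down.
In practice: check such a point for data-entry or measurement error.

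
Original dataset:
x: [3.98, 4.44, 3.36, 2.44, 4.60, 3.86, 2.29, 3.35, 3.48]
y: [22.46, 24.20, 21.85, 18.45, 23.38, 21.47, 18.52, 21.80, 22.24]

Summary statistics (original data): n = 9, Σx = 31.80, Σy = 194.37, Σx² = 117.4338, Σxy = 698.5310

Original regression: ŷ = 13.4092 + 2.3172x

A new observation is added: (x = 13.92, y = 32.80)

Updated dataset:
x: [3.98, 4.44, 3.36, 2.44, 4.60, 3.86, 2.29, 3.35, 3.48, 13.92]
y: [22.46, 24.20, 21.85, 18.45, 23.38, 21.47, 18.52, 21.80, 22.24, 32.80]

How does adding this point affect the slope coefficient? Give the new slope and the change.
New slope β₁ = 1.1401 versus 2.3172 before: a change of -1.1771 (-50.8%).

The new point has HIGH LEVERAGE: x = 13.92 is far from the original mean x̄ = 31.80/9 ≈ 3.53 (original range [2.29, 4.60]).

Step 1: Update the sums with the new point (n goes from 9 to 10)
Σx  = 31.80 + 13.92 = 45.72
Σy  = 194.37 + 32.80 = 227.17
Σx² = 117.4338 + 13.92² = 117.4338 + 193.7664 = 311.2002
Σxy = 698.5310 + 13.92×32.80 = 698.5310 + 456.5760 = 1155.1070

Step 2: Recompute the slope with b₁ = (nΣxy − ΣxΣy) / (nΣx² − (Σx)²)
Numerator   = 10×1155.1070 − 45.72×227.17 = 11551.0700 − 10386.2124 = 1164.8576
Denominator = 10×311.2002 − 45.72² = 3112.0020 − 2090.3184 = 1021.6836
b₁(new) = 1164.8576 / 1021.6836 = 1.1401

(Same formula on the original sums: (9×698.5310 − 31.80×194.37) / (9×117.4338 − 31.80²) = 105.8130 / 45.6642 = 2.3172, matching the given fit.)

Step 3: Change in slope
Δβ₁ = 1.1401 − 2.3172 = -1.1771
Relative change = -1.1771 / 2.3172 × 100% = -50.8%
→ the slope decreases when the point is added.

Because the point sits below the extension of the original line at a high-leverage x, it tilts the fit down.
In practice: examine leverage (hᵢ) and Cook's distance rather than deleting it automatically; investigate whether it comes from the same population as the rest of the sample.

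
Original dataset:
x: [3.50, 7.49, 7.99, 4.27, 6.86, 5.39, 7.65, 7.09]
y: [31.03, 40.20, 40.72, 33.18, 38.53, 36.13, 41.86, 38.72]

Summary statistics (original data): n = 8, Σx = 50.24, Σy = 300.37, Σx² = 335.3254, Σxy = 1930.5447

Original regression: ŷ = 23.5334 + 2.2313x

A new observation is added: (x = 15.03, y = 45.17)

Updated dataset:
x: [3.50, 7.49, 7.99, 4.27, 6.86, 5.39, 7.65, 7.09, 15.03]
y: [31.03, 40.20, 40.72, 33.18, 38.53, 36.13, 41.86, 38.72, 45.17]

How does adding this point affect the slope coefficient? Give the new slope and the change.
New slope β₁ = 1.1780 versus 2.2313 before: a change of -1.0533 (-47.2%).

x = 15.03 lies well outside the original x-range [3.50, 7.99] (x̄ ≈ 6.28), so this observation has high leverage and can move the slope substantially.

Step 1: Update the sums with the new point (n goes from 8 to 9)
Σx  = 50.24 + 15.03 = 65.27
Σy  = 300.37 + 45.17 = 345.54
Σx² = 335.3254 + 15.03² = 335.3254 + 225.9009 = 561.2263
Σxy = 1930.5447 + 15.03×45.17 = 1930.5447 + 678.9051 = 2609.4498

Step 2: Recompute the slope with b₁ = (nΣxy − ΣxΣy) / (nΣx² − (Σx)²)
Numerator   = 9×2609.4498 − 65.27×345.54 = 23485.0482 − 22553.3958 = 931.6524
Denominator = 9×561.2263 − 65.27² = 5051.0367 − 4260.1729 = 790.8638
b₁(new) = 931.6524 / 790.8638 = 1.1780

(Same formula on the original sums: (8×1930.5447 − 50.24×300.37) / (8×335.3254 − 50.24²) = 353.7688 / 158.5456 = 2.2313, matching the given fit.)

Step 3: Change in slope
Δβ₁ = 1.1780 − 2.2313 = -1.0533
Relative change = -1.0533 / 2.2313 × 100% = -47.2%
→ the slope decreases when the point is added.

A high-leverage point only changes the slope if it is off the original line; here y = 45.17 is below the original trend, so the slope decreases.
In practice: examine leverage (hᵢ) and Cook's distance rather than deleting it automatically; investigate whether it comes from the same population as the rest of the sample.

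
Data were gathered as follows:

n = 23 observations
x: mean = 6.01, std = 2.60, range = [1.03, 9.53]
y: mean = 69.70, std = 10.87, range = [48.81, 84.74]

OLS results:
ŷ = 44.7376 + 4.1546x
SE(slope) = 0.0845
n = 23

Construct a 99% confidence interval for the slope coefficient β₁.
The 99% CI for β₁ is (3.9153, 4.3939)

Confidence interval for the slope:

The 99% CI for β₁ is: β̂₁ ± t*(α/2, n-2) × SE(β̂₁)

Step 1: Find critical t-value
- Confidence level = 0.99
- Degrees of freedom = n - 2 = 23 - 2 = 21
- t*(α/2, 21) = 2.8314

Step 2: Calculate margin of error
Margin = 2.8314 × 0.0845 = 0.2393

Step 3: Construct interval
CI = 4.1546 ± 0.2393
CI = (3.9153, 4.3939)

Interpretation: each one-unit increase in x is associated with a change in mean y of between 3.9153 and 4.3939, with 99% confidence.
Both endpoints are positive, so the data support a genuinely positive slope at this confidence level.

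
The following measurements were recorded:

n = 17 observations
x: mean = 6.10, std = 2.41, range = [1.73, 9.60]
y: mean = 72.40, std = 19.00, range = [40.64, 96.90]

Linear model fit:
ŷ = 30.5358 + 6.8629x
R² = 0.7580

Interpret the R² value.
The model explains 75.80% of the variance in y (R² = 0.7580), leaving 24.20% unexplained; the fit is strong.

R² (coefficient of determination) measures the proportion of variance in y explained by the regression model.

Here R² = 0.7580:
- Explained: 75.80% of the variation in y
- Unexplained (residual): 100% − 75.80% = 24.20%
- Rule of thumb (below 0.3 weak; 0.3 to below 0.7 moderate; 0.7 and above strong) → strong

Calculation: R² = 1 − (SS_res / SS_tot), where SS_res is the sum of squared residuals and SS_tot the total sum of squares.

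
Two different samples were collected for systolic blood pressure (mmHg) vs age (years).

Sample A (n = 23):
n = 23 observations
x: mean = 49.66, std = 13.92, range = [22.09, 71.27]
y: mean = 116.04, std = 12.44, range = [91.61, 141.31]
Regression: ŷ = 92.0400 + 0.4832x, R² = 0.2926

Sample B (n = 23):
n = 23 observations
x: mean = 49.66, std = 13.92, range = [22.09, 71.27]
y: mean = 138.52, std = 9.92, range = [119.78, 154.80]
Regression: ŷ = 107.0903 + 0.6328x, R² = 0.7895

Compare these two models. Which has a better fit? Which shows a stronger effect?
Model B has the better fit (R² = 0.7895 vs 0.2926). Model B shows the stronger effect (|β₁| = 0.6328 vs 0.4832).

Model Comparison:

Which explains more variance? (R²)
- Model A: R² = 0.2926 → 29.26% of variance in blood pressure explained
- Model B: R² = 0.7895 → 78.95% of variance in blood pressure explained
- 0.7895 > 0.2926 → Model B has the better fit

Effect size (slope magnitude):
- Model A: β₁ = 0.4832 → predicted blood pressure rises 0.4832 mmHg per additional year of age
- Model B: β₁ = 0.6328 → predicted blood pressure rises 0.6328 mmHg per additional year of age
- |0.4832| < |0.6328| → Model B shows the stronger marginal effect

Note: The two samples could reflect different populations, time periods, or measurement quality.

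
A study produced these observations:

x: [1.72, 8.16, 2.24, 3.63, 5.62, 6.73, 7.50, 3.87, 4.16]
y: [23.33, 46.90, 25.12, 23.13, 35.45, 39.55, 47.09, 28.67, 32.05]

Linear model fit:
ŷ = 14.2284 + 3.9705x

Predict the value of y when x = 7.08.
ŷ = 42.3395

To predict y for x = 7.08, substitute into the regression equation:

ŷ = 14.2284 + 3.9705 × 7.08
ŷ = 14.2284 + 28.1111
ŷ = 42.3395

This is the fitted mean response at that x — an individual observation would come with a wider prediction interval.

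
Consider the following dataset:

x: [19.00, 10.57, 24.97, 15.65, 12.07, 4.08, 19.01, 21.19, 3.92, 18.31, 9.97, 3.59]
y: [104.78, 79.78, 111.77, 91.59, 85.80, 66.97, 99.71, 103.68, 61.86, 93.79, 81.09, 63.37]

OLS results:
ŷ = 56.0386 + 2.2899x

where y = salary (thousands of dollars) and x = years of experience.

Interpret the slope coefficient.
For each additional year of experience, predicted salary increases by approximately 2.2899 thousand dollars.

The slope coefficient β₁ = 2.2899 represents the marginal effect of experience on salary.

Interpretation:
- Experience up by 1 year → predicted salary increases by 2.2899 thousand dollars
- The effect is assumed constant over the observed range of x (linearity)
- The slope describes association in these data, not necessarily a causal effect

(β₀ = 56.0386 is the fitted value at x = 0 and is not part of the slope interpretation.)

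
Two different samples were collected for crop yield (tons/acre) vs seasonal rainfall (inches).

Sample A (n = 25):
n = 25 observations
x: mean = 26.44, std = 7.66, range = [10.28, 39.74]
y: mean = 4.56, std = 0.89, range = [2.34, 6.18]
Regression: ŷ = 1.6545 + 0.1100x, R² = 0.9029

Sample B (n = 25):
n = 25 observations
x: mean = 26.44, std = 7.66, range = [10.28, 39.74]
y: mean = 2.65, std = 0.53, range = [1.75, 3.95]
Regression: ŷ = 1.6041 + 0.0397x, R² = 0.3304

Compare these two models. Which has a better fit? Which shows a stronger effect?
Model A has the better fit (R² = 0.9029 vs 0.3304). Model A shows the stronger effect (|β₁| = 0.1100 vs 0.0397).

Model Comparison:

Fit — compare R²:
- Model A: R² = 0.9029 → 90.29% of variance in crop yield explained
- Model B: R² = 0.3304 → 33.04% of variance in crop yield explained
- 0.9029 > 0.3304 → Model A has the better fit

Effect size (slope magnitude):
- Model A: β₁ = 0.1100 → predicted crop yield rises 0.1100 tons/acre per additional inch of rainfall
- Model B: β₁ = 0.0397 → predicted crop yield rises 0.0397 tons/acre per additional inch of rainfall
- |0.1100| > |0.0397| → Model A shows the stronger marginal effect

Note: A better fit (higher R²) doesn't necessarily mean a more important relationship.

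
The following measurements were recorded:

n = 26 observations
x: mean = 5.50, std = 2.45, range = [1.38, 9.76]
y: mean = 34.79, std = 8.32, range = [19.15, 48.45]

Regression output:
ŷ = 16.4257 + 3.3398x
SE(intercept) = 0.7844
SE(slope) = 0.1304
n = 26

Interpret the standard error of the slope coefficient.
The slope 3.3398 is pinned down to within about ±0.1304 (one SE) by these data — relative uncertainty 3.9%, i.e. precise.

What SE measures:
- The standard error quantifies the sampling variability of the coefficient estimate
- It is the estimated standard deviation of β̂₁ across hypothetical repeated samples of the same size
- Smaller SE → more precise estimate

Relative precision:
- SE / |β̂₁| = 0.1304 / 3.3398 = 3.9%
- Rule of thumb (under 20%: precise; 20% to under 50%: moderately precise; 50% or more: imprecise) → precise

Rough 95% range (±2 SE): 3.3398 ± 0.2608 → (3.0790, 3.6006).

What drives SE(β̂₁): larger n (here n = 26) → smaller SE; wider spread of x values → smaller SE.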